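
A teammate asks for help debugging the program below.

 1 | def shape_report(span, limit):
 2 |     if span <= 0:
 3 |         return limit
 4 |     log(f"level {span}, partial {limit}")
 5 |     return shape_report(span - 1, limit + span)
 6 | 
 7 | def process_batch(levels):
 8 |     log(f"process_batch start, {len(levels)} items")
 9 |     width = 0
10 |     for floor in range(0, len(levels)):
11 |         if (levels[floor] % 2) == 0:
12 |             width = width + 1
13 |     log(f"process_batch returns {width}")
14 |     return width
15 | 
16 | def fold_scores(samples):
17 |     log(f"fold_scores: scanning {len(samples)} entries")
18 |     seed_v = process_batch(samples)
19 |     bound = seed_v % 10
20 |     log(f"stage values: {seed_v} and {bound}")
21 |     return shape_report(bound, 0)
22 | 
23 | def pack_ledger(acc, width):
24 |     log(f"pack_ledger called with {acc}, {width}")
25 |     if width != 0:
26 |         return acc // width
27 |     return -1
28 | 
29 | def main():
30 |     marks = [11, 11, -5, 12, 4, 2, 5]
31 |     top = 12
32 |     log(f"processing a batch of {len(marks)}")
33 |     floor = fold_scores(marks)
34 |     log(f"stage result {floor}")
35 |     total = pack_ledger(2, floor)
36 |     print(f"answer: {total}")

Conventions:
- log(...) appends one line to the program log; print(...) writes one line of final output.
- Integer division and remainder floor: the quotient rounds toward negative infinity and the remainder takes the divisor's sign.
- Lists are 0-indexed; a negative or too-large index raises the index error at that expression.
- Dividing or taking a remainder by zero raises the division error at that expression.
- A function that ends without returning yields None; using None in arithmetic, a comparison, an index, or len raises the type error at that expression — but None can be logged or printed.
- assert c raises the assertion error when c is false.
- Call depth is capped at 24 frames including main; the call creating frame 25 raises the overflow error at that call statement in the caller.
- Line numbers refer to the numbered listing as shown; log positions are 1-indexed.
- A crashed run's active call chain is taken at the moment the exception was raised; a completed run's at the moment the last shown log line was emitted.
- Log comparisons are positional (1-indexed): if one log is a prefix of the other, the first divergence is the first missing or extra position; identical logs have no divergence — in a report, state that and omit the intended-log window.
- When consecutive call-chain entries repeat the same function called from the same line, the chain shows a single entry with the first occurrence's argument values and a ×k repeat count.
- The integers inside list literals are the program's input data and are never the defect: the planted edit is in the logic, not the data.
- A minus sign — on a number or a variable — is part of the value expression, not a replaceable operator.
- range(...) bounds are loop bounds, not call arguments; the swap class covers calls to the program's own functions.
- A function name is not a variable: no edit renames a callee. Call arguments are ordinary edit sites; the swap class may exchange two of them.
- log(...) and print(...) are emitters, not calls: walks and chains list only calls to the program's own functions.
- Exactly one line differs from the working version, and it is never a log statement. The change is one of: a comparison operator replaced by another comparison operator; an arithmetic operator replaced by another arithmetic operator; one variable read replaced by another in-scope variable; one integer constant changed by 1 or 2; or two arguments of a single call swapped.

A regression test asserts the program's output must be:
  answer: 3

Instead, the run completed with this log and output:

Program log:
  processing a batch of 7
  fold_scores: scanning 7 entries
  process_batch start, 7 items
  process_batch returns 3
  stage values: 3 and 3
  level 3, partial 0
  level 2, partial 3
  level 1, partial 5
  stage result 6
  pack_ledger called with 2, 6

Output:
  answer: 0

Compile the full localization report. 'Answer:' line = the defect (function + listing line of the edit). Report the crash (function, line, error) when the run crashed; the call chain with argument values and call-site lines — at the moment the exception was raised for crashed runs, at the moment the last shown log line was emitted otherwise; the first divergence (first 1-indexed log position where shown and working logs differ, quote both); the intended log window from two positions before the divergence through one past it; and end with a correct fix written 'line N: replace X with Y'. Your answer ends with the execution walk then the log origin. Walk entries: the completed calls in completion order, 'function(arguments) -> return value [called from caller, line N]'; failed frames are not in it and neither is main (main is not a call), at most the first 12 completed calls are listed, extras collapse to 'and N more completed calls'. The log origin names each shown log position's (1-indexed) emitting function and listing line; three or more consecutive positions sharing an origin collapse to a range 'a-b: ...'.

Answer: the defect is in main at line 35.
Core observation: Log line 10 is where behavior first shows: 'pack_ledger called with 2, 6' appears instead of 'pack_ledger called with 6, 2'.
Call chain: main -> pack_ledger(2, 6) (called at line 35).
First divergence: position 10; shown 'pack_ledger called with 2, 6' vs intended 'pack_ledger called with 6, 2'.
Intended log window:
  8: level 1, partial 5
  9: stage result 6
  10: pack_ledger called with 6, 2
Execution walk:
  process_batch([11, 11, -5, 12, 4, 2, 5]) -> 3  [called from fold_scores, line 18]
  shape_report(0, 6) -> 6  [called from shape_report, line 5]
  shape_report(1, 5) -> 6  [called from shape_report, line 5]
  shape_report(2, 3) -> 6  [called from shape_report, line 5]
  shape_report(3, 0) -> 6  [called from fold_scores, line 21]
  fold_scores([11, 11, -5, 12, 4, 2, 5]) -> 6  [called from main, line 33]
  pack_ledger(2, 6) -> 0  [called from main, line 35]
Origin of each log line:
  1: logged in main at line 32
  2: logged in fold_scores at line 17
  3: logged in process_batch at line 8
  4: logged in process_batch at line 13
  5: logged in fold_scores at line 20
  6-8: logged in shape_report at line 4
  9: logged in main at line 34
  10: logged in pack_ledger at line 24
A correct fix: line 35: replace `pack_ledger(2, floor)` with `pack_ledger(floor, 2)`.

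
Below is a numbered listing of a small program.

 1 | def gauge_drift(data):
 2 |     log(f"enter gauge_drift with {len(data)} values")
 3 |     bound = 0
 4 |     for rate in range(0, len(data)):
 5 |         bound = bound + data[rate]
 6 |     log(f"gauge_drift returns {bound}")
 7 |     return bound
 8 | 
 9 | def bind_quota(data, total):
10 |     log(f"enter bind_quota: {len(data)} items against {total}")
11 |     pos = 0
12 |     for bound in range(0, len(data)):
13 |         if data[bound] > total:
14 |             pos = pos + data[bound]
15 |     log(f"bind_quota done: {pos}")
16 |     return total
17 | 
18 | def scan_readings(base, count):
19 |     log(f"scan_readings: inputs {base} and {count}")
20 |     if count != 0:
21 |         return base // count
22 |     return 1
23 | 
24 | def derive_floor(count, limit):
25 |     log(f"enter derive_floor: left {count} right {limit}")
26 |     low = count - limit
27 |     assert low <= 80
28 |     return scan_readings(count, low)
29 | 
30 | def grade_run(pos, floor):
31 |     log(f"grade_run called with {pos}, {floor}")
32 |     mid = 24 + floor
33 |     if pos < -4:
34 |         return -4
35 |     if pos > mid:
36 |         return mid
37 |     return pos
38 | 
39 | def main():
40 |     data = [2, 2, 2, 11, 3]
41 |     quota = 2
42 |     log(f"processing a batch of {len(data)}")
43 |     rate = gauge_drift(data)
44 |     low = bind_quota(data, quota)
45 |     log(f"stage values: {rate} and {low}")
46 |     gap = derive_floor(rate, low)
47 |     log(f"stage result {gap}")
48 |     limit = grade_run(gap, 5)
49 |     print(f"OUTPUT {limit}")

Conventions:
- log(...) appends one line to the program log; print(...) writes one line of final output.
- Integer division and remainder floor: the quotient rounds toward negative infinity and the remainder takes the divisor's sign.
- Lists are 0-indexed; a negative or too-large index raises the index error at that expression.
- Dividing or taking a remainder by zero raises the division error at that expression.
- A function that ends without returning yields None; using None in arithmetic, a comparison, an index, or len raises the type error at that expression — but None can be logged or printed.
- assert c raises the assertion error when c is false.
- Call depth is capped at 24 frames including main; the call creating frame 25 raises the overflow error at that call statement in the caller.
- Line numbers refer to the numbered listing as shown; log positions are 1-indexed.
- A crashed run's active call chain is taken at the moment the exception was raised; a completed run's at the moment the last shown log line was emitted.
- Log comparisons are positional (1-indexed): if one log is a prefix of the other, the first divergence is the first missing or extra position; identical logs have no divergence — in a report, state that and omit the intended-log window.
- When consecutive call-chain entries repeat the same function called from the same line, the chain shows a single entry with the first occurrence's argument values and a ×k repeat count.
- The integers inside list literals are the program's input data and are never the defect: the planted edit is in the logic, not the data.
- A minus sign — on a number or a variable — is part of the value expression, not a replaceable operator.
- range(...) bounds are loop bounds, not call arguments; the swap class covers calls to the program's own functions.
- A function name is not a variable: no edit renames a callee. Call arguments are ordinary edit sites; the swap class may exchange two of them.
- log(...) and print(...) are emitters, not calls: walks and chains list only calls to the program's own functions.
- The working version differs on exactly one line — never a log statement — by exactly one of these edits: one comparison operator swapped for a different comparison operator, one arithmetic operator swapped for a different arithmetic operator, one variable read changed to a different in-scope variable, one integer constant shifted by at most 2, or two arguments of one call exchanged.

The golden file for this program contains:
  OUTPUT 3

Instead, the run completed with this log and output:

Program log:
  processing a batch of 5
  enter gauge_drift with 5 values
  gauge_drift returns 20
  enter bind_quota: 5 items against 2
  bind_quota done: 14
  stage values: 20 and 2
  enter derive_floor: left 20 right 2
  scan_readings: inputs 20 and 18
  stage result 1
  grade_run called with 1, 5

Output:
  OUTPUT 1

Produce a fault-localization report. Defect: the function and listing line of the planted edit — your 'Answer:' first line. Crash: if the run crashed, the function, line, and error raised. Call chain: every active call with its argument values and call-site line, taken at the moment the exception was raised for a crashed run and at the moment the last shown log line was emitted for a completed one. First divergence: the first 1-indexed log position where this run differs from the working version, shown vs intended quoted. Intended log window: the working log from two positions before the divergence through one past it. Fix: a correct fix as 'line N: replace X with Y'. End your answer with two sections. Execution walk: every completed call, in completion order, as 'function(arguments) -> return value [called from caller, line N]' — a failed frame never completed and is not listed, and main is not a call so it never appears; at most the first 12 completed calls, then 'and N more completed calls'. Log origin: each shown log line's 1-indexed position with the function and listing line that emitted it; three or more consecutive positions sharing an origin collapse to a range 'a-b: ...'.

Answer: the defect is in bind_quota at line 16.
Key fact: At log position 6 the runs split — shown 'stage values: 20 and 2', but the working version logs 'stage values: 20 and 14'.
Call chain: main -> grade_run(1, 5) (called at line 48).
First divergence: position 6; shown 'stage values: 20 and 2' vs intended 'stage values: 20 and 14'.
Intended log window:
  4: enter bind_quota: 5 items against 2
  5: bind_quota done: 14
  6: stage values: 20 and 14
  7: enter derive_floor: left 20 right 14
Execution walk:
  gauge_drift([2, 2, 2, 11, 3]) -> 20  [called from main, line 43]
  bind_quota([2, 2, 2, 11, 3], 2) -> 2  [called from main, line 44]
  scan_readings(20, 18) -> 1  [called from derive_floor, line 28]
  derive_floor(20, 2) -> 1  [called from main, line 46]
  grade_run(1, 5) -> 1  [called from main, line 48]
Log origins:
  1: logged in main at line 42
  2: logged in gauge_drift at line 2
  3: logged in gauge_drift at line 6
  4: logged in bind_quota at line 10
  5: logged in bind_quota at line 15
  6: logged in main at line 45
  7: logged in derive_floor at line 25
  8: logged in scan_readings at line 19
  9: logged in main at line 47
  10: logged in grade_run at line 31
A correct fix: line 16: replace `total` with `pos`.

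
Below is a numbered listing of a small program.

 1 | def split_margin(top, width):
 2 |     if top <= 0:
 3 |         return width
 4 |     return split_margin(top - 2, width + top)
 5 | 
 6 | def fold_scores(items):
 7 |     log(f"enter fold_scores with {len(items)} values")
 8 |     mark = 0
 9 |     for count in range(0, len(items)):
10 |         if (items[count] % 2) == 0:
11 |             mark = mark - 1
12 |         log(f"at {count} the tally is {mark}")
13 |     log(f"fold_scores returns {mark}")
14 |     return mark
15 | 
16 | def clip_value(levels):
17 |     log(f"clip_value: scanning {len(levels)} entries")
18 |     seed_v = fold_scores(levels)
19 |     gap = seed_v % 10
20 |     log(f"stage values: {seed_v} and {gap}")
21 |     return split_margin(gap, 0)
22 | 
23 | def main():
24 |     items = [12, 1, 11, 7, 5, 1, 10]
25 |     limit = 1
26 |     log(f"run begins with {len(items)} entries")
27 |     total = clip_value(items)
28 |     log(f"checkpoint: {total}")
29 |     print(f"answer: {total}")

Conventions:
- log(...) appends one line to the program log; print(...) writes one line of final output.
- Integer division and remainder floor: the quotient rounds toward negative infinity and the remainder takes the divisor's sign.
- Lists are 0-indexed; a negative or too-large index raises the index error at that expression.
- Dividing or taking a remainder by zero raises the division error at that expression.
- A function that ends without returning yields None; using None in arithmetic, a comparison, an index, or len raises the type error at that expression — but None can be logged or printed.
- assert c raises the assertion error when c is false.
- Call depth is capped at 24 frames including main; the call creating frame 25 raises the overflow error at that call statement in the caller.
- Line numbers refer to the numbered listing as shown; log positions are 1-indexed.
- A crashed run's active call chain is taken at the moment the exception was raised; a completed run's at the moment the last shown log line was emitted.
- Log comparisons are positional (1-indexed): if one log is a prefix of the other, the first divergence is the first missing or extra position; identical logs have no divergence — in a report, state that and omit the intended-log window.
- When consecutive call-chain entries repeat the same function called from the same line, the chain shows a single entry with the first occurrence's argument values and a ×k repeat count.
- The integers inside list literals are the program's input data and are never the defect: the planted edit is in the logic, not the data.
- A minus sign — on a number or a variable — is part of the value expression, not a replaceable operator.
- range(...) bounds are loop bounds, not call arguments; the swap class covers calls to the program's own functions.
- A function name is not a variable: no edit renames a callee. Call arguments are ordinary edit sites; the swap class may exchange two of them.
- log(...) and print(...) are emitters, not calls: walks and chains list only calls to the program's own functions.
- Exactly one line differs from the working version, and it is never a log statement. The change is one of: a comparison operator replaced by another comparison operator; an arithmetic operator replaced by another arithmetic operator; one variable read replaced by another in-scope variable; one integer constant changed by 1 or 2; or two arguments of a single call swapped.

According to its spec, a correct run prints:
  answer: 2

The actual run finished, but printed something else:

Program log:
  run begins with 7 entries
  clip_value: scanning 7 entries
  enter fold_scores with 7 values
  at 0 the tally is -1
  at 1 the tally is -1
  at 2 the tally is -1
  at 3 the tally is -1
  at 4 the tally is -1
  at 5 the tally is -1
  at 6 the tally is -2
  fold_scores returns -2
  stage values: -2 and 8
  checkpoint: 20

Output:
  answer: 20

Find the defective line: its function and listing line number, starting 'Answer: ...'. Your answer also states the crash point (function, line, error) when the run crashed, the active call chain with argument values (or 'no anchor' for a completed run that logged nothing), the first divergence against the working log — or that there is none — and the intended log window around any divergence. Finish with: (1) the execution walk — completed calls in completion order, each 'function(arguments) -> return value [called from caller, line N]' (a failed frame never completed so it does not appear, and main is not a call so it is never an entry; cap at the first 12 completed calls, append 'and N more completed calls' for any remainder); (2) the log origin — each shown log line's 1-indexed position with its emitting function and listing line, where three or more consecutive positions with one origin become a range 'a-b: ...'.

Answer: the defect is in fold_scores at line 11.
The tell: The log first diverges at position 4: the faulty run prints 'at 0 the tally is -1' where the working version prints 'at 0 the tally is 1'.
Call chain: main.
First divergence: position 4 — shown 'at 0 the tally is -1', intended 'at 0 the tally is 1'.
Intended log window:
  2: clip_value: scanning 7 entries
  3: enter fold_scores with 7 values
  4: at 0 the tally is 1
  5: at 1 the tally is 1
Execution walk:
  fold_scores([12, 1, 11, 7, 5, 1, 10]) -> -2  [called from clip_value, line 18]
  split_margin(0, 20) -> 20  [called from split_margin, line 4]
  split_margin(2, 18) -> 20  [called from split_margin, line 4]
  split_margin(4, 14) -> 20  [called from split_margin, line 4]
  split_margin(6, 8) -> 20  [called from split_margin, line 4]
  split_margin(8, 0) -> 20  [called from clip_value, line 21]
  clip_value([12, 1, 11, 7, 5, 1, 10]) -> 20  [called from main, line 27]
Origin of each log line:
  1 — main, line 26
  2 — clip_value, line 17
  3 — fold_scores, line 7
  4-10 — fold_scores, line 12
  11 — fold_scores, line 13
  12 — clip_value, line 20
  13 — main, line 28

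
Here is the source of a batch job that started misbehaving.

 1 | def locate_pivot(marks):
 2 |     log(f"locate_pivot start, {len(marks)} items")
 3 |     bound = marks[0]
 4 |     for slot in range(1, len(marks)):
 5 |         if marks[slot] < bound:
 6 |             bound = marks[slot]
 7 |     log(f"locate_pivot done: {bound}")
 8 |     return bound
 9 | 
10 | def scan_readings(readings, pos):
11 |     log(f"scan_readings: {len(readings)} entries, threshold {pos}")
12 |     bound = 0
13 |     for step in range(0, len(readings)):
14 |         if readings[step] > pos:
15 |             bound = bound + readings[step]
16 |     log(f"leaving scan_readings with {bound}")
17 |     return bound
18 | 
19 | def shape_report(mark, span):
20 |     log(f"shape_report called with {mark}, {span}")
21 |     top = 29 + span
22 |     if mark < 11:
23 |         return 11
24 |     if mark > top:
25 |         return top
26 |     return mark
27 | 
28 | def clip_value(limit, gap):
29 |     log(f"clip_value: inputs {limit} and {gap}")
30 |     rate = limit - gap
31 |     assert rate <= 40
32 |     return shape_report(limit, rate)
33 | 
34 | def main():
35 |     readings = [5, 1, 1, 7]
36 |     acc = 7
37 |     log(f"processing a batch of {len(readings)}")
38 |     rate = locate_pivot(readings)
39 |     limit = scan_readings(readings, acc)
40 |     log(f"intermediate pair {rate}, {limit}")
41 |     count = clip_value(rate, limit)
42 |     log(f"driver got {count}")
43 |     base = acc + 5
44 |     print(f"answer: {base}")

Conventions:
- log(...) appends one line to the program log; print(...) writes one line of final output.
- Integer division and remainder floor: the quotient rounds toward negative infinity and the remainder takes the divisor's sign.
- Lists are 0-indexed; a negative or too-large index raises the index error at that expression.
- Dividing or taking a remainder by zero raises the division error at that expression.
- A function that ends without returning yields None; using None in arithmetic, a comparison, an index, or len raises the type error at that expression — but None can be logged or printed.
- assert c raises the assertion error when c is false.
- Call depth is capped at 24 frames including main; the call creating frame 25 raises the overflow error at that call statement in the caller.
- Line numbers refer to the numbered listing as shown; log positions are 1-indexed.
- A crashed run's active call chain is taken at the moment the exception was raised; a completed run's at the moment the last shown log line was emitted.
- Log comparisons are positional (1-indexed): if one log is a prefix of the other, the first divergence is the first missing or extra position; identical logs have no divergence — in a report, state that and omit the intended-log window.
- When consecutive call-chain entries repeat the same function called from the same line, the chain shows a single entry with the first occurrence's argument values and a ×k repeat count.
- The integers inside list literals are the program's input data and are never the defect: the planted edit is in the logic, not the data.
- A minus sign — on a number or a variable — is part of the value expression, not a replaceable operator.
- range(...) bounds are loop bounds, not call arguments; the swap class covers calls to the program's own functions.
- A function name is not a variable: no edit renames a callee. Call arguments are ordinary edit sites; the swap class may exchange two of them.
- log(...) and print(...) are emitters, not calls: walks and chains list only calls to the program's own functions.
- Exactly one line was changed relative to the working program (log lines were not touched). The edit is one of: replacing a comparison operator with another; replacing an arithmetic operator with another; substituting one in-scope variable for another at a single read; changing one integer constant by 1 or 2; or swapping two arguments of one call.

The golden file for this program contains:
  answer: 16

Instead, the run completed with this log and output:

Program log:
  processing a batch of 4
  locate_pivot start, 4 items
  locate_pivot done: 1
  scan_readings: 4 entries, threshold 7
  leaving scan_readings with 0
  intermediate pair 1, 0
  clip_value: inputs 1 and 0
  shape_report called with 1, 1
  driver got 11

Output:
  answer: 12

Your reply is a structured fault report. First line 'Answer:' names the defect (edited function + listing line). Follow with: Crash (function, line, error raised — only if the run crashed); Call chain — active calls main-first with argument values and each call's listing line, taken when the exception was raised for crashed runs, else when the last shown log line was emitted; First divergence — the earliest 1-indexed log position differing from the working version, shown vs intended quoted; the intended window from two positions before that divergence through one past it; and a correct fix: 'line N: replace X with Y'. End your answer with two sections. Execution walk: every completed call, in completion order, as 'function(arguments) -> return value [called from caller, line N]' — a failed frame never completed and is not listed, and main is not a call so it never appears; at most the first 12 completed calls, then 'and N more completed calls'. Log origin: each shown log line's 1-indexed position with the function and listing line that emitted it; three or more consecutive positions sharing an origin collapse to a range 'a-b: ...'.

Answer: the defect is in main at line 43.
Core observation: No log line changed; the fault shows up purely in the output.
Call chain: main.
First divergence: there is none — every log position agrees.
Execution walk:
  locate_pivot([5, 1, 1, 7]) -> 1  [called from main, line 38]
  scan_readings([5, 1, 1, 7], 7) -> 0  [called from main, line 39]
  shape_report(1, 1) -> 11  [called from clip_value, line 32]
  clip_value(1, 0) -> 11  [called from main, line 41]
Origin of each log line:
  1: emitted by main (line 37)
  2: emitted by locate_pivot (line 2)
  3: emitted by locate_pivot (line 7)
  4: emitted by scan_readings (line 11)
  5: emitted by scan_readings (line 16)
  6: emitted by main (line 40)
  7: emitted by clip_value (line 29)
  8: emitted by shape_report (line 20)
  9: emitted by main (line 42)
A correct fix: line 43: replace `acc` with `count`.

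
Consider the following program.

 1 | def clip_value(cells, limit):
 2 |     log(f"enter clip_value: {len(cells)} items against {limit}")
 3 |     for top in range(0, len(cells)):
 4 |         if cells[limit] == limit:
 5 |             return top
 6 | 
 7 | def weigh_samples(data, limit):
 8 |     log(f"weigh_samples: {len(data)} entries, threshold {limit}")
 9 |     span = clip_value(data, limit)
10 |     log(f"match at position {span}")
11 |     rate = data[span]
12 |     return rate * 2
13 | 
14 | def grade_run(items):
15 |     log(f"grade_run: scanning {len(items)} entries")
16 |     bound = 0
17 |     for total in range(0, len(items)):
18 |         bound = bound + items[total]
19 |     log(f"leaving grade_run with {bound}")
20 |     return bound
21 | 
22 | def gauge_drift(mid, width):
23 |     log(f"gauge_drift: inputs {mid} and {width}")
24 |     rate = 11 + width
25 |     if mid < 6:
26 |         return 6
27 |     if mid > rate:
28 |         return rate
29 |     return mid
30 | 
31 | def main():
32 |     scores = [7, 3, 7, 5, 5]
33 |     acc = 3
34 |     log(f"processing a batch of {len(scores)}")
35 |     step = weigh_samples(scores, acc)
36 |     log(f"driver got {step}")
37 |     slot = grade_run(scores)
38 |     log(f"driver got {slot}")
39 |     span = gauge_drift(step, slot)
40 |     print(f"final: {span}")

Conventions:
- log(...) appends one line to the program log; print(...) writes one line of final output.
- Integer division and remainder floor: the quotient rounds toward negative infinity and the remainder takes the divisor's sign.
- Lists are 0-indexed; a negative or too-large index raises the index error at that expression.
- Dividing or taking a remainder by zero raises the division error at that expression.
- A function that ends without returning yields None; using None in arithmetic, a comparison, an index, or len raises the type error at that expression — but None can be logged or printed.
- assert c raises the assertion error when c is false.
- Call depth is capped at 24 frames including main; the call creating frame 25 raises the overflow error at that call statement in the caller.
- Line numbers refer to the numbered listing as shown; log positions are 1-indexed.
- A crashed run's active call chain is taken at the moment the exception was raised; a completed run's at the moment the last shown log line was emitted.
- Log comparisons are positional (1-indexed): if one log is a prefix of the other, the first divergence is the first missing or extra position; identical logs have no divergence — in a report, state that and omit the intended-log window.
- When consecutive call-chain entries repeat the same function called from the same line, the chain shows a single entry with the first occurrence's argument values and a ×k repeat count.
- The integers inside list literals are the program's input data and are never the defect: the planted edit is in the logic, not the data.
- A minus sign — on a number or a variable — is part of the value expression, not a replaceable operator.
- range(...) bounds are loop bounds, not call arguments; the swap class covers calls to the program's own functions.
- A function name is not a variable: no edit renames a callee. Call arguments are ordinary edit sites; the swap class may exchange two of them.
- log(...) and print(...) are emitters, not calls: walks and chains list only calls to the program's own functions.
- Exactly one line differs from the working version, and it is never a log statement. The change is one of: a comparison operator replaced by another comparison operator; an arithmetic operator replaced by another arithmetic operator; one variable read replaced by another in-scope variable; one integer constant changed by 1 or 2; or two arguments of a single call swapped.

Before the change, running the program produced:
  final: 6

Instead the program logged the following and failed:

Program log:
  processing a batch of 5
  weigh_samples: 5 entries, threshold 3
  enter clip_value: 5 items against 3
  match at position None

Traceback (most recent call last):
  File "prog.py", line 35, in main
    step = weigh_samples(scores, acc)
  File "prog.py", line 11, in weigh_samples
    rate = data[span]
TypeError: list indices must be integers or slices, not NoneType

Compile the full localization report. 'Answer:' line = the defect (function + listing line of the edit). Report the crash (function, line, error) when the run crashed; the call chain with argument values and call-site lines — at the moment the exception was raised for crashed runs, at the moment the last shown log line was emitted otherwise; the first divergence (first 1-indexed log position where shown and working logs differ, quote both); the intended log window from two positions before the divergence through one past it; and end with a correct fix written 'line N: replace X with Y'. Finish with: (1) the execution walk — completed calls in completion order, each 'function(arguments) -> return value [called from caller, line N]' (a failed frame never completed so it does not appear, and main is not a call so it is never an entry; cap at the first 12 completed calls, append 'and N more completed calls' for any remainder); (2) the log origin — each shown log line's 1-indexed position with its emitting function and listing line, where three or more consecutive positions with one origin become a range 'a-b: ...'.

Answer: the defect is in clip_value at line 4.
Key fact: The log first diverges at position 4: the faulty run prints 'match at position None' where the working version prints 'match at position 1'.
Crash: weigh_samples, line 11, TypeError.
Call chain: main -> weigh_samples([7, 3, 7, 5, 5], 3) (called at line 35).
First divergence: position 4 — the shown line 'match at position None' should read 'match at position 1'.
Intended log window:
  2: weigh_samples: 5 entries, threshold 3
  3: enter clip_value: 5 items against 3
  4: match at position 1
  5: driver got 6
Execution walk:
  clip_value([7, 3, 7, 5, 5], 3) -> None  [called from weigh_samples, line 9]
Log origin:
  1: emitted by main (line 34)
  2: emitted by weigh_samples (line 8)
  3: emitted by clip_value (line 2)
  4: emitted by weigh_samples (line 10)
A correct fix: line 4: replace `cells[limit]` with `cells[top]`.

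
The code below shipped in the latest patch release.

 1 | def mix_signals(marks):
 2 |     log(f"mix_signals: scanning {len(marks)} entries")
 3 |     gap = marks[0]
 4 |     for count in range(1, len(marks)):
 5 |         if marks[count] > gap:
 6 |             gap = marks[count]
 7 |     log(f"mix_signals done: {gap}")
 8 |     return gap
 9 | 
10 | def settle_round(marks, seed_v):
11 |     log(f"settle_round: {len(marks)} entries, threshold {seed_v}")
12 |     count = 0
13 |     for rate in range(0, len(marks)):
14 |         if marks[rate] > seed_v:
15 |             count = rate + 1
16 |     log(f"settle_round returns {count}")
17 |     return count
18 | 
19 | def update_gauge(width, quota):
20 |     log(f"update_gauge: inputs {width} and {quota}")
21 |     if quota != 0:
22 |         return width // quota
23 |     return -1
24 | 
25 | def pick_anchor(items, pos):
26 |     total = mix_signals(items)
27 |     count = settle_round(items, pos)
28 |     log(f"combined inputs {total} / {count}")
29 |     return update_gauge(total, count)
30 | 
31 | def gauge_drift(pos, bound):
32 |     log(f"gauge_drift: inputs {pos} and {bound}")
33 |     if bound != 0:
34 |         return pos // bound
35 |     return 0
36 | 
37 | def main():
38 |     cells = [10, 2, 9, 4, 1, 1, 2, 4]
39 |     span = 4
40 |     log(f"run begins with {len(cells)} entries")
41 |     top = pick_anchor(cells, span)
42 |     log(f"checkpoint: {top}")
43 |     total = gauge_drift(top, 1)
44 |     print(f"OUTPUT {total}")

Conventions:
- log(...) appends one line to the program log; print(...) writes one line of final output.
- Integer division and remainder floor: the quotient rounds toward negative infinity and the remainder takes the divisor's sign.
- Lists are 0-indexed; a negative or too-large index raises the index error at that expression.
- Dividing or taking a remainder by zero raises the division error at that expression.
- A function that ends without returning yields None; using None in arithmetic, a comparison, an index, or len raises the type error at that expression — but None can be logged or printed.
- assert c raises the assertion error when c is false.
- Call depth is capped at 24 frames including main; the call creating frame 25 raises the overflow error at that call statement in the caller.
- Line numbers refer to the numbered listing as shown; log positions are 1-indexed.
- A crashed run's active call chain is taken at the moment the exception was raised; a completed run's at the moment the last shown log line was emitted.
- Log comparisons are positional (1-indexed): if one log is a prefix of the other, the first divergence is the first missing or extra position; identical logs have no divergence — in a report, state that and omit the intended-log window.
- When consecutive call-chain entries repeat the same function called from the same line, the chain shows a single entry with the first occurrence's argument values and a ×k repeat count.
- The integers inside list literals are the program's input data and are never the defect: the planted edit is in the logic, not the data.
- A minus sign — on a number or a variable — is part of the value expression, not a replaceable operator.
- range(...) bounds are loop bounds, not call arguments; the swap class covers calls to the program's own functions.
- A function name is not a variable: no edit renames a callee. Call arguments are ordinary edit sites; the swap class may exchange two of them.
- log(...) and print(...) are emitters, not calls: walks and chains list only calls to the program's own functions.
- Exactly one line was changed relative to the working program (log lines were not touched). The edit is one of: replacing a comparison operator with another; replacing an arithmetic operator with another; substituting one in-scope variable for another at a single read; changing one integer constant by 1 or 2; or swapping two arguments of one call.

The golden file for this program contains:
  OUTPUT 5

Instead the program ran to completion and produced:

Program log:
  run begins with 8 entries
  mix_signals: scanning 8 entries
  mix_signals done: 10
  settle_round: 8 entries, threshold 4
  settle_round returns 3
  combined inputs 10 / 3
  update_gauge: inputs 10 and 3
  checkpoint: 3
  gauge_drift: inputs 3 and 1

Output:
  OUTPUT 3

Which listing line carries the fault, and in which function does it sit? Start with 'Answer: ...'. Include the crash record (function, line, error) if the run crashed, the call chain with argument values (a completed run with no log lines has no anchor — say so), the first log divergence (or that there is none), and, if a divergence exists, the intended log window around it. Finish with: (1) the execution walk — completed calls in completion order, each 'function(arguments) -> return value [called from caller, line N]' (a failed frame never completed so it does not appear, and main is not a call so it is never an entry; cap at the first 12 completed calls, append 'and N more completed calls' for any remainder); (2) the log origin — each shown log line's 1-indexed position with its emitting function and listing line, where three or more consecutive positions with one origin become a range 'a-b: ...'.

Answer: the defect is in settle_round at line 15.
The tell: Log line 5 is where behavior first shows: 'settle_round returns 3' appears instead of 'settle_round returns 2'.
Call chain: main -> gauge_drift(3, 1) (called at line 43).
First divergence: position 5 — shown 'settle_round returns 3', intended 'settle_round returns 2'.
Intended log window:
  3: mix_signals done: 10
  4: settle_round: 8 entries, threshold 4
  5: settle_round returns 2
  6: combined inputs 10 / 2
Execution walk:
  mix_signals([10, 2, 9, 4, 1, 1, 2, 4]) -> 10  [called from pick_anchor, line 26]
  settle_round([10, 2, 9, 4, 1, 1, 2, 4], 4) -> 3  [called from pick_anchor, line 27]
  update_gauge(10, 3) -> 3  [called from pick_anchor, line 29]
  pick_anchor([10, 2, 9, 4, 1, 1, 2, 4], 4) -> 3  [called from main, line 41]
  gauge_drift(3, 1) -> 3  [called from main, line 43]
Origin of each log line:
  1: emitted by main (line 40)
  2: emitted by mix_signals (line 2)
  3: emitted by mix_signals (line 7)
  4: emitted by settle_round (line 11)
  5: emitted by settle_round (line 16)
  6: emitted by pick_anchor (line 28)
  7: emitted by update_gauge (line 20)
  8: emitted by main (line 42)
  9: emitted by gauge_drift (line 32)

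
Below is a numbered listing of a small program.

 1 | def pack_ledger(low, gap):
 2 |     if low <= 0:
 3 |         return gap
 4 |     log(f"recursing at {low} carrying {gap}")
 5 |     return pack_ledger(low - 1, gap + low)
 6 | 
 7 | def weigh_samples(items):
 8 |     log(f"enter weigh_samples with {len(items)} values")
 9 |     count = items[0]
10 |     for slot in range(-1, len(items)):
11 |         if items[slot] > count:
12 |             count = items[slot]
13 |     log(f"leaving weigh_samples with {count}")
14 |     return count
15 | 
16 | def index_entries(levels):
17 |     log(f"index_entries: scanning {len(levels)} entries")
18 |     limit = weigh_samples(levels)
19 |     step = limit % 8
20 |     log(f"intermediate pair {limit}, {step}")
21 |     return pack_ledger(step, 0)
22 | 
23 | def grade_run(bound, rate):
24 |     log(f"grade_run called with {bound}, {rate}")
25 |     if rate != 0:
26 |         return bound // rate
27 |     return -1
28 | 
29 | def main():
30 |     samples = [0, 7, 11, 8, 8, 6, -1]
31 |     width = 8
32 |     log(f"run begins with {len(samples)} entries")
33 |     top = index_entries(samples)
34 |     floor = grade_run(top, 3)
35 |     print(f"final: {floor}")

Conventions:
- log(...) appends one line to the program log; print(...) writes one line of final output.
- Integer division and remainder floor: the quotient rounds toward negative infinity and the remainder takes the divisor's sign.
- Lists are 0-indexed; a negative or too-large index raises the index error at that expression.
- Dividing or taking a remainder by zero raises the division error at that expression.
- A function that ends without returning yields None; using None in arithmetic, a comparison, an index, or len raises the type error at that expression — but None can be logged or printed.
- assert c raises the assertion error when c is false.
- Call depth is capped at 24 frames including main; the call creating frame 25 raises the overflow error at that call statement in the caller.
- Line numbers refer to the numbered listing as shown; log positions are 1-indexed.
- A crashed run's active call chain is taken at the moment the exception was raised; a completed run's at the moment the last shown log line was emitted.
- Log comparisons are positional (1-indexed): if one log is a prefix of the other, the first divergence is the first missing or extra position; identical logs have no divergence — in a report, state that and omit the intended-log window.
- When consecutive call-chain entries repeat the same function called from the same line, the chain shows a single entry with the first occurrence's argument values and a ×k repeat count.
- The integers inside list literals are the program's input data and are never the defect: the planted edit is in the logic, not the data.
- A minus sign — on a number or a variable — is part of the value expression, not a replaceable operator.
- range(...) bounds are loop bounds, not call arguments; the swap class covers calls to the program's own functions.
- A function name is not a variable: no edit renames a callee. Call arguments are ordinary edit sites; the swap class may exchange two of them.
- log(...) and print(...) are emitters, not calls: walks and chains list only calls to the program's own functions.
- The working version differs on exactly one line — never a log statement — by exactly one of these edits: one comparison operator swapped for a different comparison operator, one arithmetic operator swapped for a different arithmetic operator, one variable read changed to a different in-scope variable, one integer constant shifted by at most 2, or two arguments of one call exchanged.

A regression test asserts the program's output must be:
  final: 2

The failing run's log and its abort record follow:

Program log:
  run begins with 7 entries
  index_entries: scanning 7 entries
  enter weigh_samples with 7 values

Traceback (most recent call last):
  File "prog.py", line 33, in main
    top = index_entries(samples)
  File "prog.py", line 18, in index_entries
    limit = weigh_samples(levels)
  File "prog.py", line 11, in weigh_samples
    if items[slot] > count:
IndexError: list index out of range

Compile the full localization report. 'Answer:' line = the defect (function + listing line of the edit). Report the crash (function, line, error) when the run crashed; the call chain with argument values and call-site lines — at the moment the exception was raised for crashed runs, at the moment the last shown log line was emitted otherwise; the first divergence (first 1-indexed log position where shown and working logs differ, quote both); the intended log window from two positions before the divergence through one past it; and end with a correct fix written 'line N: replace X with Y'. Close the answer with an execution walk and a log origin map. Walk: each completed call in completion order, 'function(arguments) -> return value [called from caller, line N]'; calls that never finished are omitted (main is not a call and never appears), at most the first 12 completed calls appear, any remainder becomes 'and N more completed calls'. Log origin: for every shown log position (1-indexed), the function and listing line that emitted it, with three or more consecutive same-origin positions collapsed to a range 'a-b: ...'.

Answer: the defect is in weigh_samples at line 10.
The tell: The log ends early — 3 lines, where the working version next logs 'leaving weigh_samples with 11'.
Crash: weigh_samples, line 11, IndexError.
Call chain: main -> index_entries([0, 7, 11, 8, 8, 6, -1]) (called at line 33) -> weigh_samples([0, 7, 11, 8, 8, 6, -1]) (called at line 18).
First divergence: position 4 (shown log ended at 3 lines; the working version continues: 'leaving weigh_samples with 11').
Intended log window:
  2: index_entries: scanning 7 entries
  3: enter weigh_samples with 7 values
  4: leaving weigh_samples with 11
  5: intermediate pair 11, 3
Execution walk:
  (no call completed)
Origin of each log line:
  1: emitted by main (line 32)
  2: emitted by index_entries (line 17)
  3: emitted by weigh_samples (line 8)
A correct fix: line 10: replace `-1` with `1`.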